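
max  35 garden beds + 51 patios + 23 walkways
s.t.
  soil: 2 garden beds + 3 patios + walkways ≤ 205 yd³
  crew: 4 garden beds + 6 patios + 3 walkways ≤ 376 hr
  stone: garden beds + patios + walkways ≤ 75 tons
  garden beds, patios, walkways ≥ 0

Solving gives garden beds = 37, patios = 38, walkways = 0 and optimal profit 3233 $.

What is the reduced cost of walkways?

-4

Check each constraint at x*: soil 188/205 (slack 17); crew 376/376 (tight); stone 75/75 (tight).
Slack constraints have shadow price 0 (complementary slackness).
From A_Bᵀ y = c: 4·y_crew + 1·y_stone = 35; 6·y_crew + 1·y_stone = 51.
Solving: y_crew = 8, y_stone = 3.
Reduced cost of walkways: c₃ − yᵀa₃ = 23 − (8·3 + 3·1) = 23 − 27 = -4.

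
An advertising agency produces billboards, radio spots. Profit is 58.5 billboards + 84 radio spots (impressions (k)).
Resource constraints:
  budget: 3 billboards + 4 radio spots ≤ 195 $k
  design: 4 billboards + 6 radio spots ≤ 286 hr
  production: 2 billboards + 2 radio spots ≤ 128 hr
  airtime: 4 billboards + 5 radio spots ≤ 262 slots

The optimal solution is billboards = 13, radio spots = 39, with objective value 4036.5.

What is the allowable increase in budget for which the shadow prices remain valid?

Binding constraints: budget, design. The basis is B = [[3,4],[4,6]] with det 2.
Per unit increase in budget, x* moves by d = (3, -2).
The basis stays optimal until airtime becomes binding; allowable increase = 7.5 $k.

7.5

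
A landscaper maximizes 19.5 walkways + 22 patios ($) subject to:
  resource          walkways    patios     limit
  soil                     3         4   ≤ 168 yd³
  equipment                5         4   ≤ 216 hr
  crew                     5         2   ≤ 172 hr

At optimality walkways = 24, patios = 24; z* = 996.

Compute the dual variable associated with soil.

4

Binding: soil and equipment. Non-binding: crew (4 unused).
Since crew is not tight, its dual is 0.
From A_Bᵀ y = c: 3·y_soil + 5·y_equipment = 19.5; 4·y_soil + 4·y_equipment = 22.
This yields shadow prices y_soil = 4, y_equipment = 1.5.
Shadow price of soil = 4.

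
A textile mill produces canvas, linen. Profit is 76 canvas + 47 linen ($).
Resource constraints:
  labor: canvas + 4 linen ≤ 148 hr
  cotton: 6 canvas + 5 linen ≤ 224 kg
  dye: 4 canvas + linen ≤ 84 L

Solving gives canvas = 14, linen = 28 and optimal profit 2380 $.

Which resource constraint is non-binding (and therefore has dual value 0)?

labor

labor: 126/148 (slack 22)
cotton: 224/224 (binding)
dye: 84/84 (binding)
By complementary slackness, a constraint with positive slack has shadow price 0 → labor.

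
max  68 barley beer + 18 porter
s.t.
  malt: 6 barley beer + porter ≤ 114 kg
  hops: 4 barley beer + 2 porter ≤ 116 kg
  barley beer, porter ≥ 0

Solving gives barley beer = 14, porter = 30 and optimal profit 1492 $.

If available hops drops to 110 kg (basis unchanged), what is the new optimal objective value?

Both malt and hops are binding at x*.
From A_Bᵀ y = c: 6·y_malt + 4·y_hops = 68; 1·y_malt + 2·y_hops = 18.
→ y_malt = 8 and y_hops = 5.
Δz = y_hops·Δb = 5 × (-6) = -30, so new z* = 1492 − 30 = 1462.

1462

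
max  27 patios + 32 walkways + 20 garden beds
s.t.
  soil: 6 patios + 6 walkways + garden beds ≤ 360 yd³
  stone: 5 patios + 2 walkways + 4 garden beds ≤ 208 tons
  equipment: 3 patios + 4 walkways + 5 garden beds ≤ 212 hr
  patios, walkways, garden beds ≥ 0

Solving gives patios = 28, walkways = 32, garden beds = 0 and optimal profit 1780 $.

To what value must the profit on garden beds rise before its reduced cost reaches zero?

Binding: soil and equipment. Non-binding: stone (4 unused).
Slack constraints have shadow price 0 (complementary slackness).
Dual feasibility on the basic columns requires 6·y_soil + 3·y_equipment = 27, 6·y_soil + 4·y_equipment = 32.
This yields shadow prices y_soil = 2, y_equipment = 5.
garden beds enters the basis when its profit ≥ yᵀa₃ = 2·1 + 5·5 = 27.

27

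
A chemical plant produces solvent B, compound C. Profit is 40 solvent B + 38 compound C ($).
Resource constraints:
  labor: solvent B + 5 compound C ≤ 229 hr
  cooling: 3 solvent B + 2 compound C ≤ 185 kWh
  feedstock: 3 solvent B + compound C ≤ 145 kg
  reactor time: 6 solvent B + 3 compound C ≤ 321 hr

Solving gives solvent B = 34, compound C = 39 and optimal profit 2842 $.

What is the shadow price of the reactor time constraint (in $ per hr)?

6

Check each constraint at x*: labor 229/229 (tight); cooling 180/185 (slack 5); feedstock 141/145 (slack 4); reactor time 321/321 (tight).
By complementary slackness, y = 0 for the non-binding constraints.
From A_Bᵀ y = c: 1·y_labor + 6·y_reactor time = 40; 5·y_labor + 3·y_reactor time = 38.
Solving: y_labor = 4, y_reactor time = 6.
Shadow price of reactor time = 6.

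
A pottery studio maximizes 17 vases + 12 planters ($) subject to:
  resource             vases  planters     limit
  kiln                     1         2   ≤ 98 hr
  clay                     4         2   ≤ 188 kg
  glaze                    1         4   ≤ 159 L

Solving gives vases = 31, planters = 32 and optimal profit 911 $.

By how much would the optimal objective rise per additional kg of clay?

4

At the optimum: kiln uses 95 of 98 (slack = 3); clay uses 188 of 188 (binding); glaze uses 159 of 159 (binding).
Since kiln is not tight, its dual is 0.
From A_Bᵀ y = c: 4·y_clay + 1·y_glaze = 17; 2·y_clay + 4·y_glaze = 12.
→ y_clay = 4 and y_glaze = 1.
Shadow price of clay = 4.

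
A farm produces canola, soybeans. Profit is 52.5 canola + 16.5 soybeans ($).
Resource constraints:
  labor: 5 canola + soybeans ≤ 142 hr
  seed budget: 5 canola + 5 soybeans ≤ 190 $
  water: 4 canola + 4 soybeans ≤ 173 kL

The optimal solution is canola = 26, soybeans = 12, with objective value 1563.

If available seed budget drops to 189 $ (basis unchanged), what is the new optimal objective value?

1561.5

At the optimum: labor uses 142 of 142 (binding); seed budget uses 190 of 190 (binding); water uses 152 of 173 (slack = 21).
Slack constraints have shadow price 0 (complementary slackness).
The binding rows give the dual system: 5·y_labor + 5·y_seed budget = 52.5 and 1·y_labor + 5·y_seed budget = 16.5.
→ y_labor = 9 and y_seed budget = 1.5.
Δz = y_seed budget·Δb = 1.5 × (-1) = -1.5, so new z* = 1563 − 1.5 = 1561.5.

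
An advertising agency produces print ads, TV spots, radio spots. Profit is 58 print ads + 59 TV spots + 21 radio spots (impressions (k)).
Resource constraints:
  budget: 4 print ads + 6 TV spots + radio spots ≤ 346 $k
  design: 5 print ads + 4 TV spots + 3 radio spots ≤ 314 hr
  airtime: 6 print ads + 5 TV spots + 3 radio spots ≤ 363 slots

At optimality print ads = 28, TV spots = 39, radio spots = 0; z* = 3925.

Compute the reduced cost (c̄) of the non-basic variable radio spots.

At the optimum: budget uses 346 of 346 (binding); design uses 296 of 314 (slack = 18); airtime uses 363 of 363 (binding).
By complementary slackness, y = 0 for the non-binding constraint.
From A_Bᵀ y = c: 4·y_budget + 6·y_airtime = 58; 6·y_budget + 5·y_airtime = 59.
This yields shadow prices y_budget = 4, y_airtime = 7.
Reduced cost of radio spots: c₃ − yᵀa₃ = 21 − (4·1 + 7·3) = 21 − 25 = -4.

-4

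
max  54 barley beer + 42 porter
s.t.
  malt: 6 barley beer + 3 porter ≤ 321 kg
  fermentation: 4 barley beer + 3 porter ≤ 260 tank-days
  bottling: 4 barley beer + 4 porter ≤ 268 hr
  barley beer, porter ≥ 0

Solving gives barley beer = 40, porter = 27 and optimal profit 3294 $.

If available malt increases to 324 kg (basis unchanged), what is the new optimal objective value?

3306

Binding: malt and bottling. Non-binding: fermentation (19 unused).
By complementary slackness, y = 0 for the non-binding constraint.
Dual feasibility on the basic columns requires 6·y_malt + 4·y_bottling = 54, 3·y_malt + 4·y_bottling = 42.
This yields shadow prices y_malt = 4, y_bottling = 7.5.
Δz = y_malt·Δb = 4 × (3) = 12, so new z* = 3294 + 12 = 3306.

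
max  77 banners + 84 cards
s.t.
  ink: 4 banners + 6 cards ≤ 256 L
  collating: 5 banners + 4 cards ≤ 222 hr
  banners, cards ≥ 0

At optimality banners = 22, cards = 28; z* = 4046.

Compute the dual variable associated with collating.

Both ink and collating are binding at x*.
From A_Bᵀ y = c: 4·y_ink + 5·y_collating = 77; 6·y_ink + 4·y_collating = 84.
Solving: y_ink = 8, y_collating = 9.
Shadow price of collating = 9.

9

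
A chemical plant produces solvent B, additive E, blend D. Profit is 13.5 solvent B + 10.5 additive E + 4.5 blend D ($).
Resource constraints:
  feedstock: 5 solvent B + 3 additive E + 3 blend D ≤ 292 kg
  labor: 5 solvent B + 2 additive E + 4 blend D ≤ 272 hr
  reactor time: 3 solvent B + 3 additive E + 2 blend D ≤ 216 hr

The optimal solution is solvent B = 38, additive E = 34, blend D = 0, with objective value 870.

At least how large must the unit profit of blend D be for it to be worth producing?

Binding: feedstock and reactor time. Non-binding: labor (14 unused).
Slack constraints have shadow price 0 (complementary slackness).
Dual feasibility on the basic columns requires 5·y_feedstock + 3·y_reactor time = 13.5, 3·y_feedstock + 3·y_reactor time = 10.5.
This yields shadow prices y_feedstock = 1.5, y_reactor time = 2.
blend D enters the basis when its profit ≥ yᵀa₃ = 1.5·3 + 2·2 = 8.5.

8.5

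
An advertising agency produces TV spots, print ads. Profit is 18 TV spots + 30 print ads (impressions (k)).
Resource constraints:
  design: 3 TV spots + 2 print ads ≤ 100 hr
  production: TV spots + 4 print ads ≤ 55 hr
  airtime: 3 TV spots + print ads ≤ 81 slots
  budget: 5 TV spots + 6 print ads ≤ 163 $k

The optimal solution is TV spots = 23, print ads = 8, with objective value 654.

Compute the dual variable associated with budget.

Binding: production and budget. Non-binding: design (15 unused), airtime (4 unused).
Since design, airtime are not tight, their duals are 0.
Dual feasibility on the basic columns requires 1·y_production + 5·y_budget = 18, 4·y_production + 6·y_budget = 30.
→ y_production = 3 and y_budget = 3.
Shadow price of budget = 3.

3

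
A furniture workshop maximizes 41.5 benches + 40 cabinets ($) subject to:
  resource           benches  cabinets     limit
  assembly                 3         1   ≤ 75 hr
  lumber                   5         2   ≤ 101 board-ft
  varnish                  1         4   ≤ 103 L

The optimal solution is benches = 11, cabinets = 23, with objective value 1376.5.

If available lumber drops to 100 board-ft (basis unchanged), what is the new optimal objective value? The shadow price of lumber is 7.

1369.5

Δb = -1, so new z* = 1376.5 + (7)·(-1) = 1376.5 − 7 = 1369.5.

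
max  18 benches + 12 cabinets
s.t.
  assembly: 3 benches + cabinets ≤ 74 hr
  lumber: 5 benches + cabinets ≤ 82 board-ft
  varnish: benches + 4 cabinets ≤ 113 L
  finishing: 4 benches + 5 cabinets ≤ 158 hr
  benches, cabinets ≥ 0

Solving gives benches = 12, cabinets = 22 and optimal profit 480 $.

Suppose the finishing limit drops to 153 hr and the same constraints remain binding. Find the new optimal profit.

470

Binding: lumber and finishing. Non-binding: assembly (16 unused), varnish (13 unused).
Since assembly, varnish are not tight, their duals are 0.
From A_Bᵀ y = c: 5·y_lumber + 4·y_finishing = 18; 1·y_lumber + 5·y_finishing = 12.
→ y_lumber = 2 and y_finishing = 2.
Δz = y_finishing·Δb = 2 × (-5) = -10, so new z* = 480 − 10 = 470.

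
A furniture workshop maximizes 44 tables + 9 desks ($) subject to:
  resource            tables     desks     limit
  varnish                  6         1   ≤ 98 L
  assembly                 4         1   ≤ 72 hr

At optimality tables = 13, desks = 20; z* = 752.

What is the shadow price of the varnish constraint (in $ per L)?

4

Both varnish and assembly are binding at x*.
Dual feasibility on the basic columns requires 6·y_varnish + 4·y_assembly = 44, 1·y_varnish + 1·y_assembly = 9.
This yields shadow prices y_varnish = 4, y_assembly = 5.
Shadow price of varnish = 4.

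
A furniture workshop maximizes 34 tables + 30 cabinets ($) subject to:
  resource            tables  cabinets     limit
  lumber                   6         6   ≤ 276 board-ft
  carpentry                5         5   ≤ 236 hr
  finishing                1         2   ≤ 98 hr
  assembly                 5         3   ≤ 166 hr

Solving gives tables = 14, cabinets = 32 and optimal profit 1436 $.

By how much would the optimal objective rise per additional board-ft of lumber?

4

Binding: lumber and assembly. Non-binding: carpentry (6 unused), finishing (20 unused).
By complementary slackness, y = 0 for the non-binding constraints.
Dual feasibility on the basic columns requires 6·y_lumber + 5·y_assembly = 34, 6·y_lumber + 3·y_assembly = 30.
This yields shadow prices y_lumber = 4, y_assembly = 2.
Shadow price of lumber = 4.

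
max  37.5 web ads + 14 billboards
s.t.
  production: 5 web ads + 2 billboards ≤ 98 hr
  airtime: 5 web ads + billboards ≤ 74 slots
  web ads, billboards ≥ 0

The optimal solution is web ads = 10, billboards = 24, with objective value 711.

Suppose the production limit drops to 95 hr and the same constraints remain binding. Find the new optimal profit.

At the optimum: production uses 98 of 98 (binding); airtime uses 74 of 74 (binding).
Dual feasibility on the basic columns requires 5·y_production + 5·y_airtime = 37.5, 2·y_production + 1·y_airtime = 14.
→ y_production = 6.5 and y_airtime = 1.
Δz = y_production·Δb = 6.5 × (-3) = -19.5, so new z* = 711 − 19.5 = 691.5.

691.5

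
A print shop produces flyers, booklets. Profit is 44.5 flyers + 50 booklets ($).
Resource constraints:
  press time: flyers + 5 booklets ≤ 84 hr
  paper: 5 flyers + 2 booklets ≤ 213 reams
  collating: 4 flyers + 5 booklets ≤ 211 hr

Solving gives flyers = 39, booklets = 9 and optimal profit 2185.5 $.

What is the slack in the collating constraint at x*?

10

collating used = 4·39 + 5·9 = 201; slack = 211 − 201 = 10.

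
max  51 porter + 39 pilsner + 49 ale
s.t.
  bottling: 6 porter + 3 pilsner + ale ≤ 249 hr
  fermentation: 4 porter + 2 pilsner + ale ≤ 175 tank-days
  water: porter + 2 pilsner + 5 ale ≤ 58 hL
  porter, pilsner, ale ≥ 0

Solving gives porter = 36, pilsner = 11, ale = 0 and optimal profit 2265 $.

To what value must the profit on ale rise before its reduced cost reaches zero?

52

Binding: bottling and water. Non-binding: fermentation (9 unused).
Since fermentation is not tight, its dual is 0.
The binding rows give the dual system: 6·y_bottling + 1·y_water = 51 and 3·y_bottling + 2·y_water = 39.
This yields shadow prices y_bottling = 7, y_water = 9.
ale enters the basis when its profit ≥ yᵀa₃ = 7·1 + 9·5 = 52.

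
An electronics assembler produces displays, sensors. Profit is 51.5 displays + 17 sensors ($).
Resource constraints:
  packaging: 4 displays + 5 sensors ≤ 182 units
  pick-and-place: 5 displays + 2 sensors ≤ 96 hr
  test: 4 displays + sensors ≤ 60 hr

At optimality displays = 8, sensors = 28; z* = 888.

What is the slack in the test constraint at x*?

test used = 4·8 + 1·28 = 60; slack = 60 − 60 = 0.

0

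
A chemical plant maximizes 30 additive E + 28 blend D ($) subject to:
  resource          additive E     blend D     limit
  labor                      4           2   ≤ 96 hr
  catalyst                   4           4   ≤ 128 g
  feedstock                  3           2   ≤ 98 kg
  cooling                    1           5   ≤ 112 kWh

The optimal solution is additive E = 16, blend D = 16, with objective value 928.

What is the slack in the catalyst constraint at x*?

catalyst used = 4·16 + 4·16 = 128; slack = 128 − 128 = 0.

0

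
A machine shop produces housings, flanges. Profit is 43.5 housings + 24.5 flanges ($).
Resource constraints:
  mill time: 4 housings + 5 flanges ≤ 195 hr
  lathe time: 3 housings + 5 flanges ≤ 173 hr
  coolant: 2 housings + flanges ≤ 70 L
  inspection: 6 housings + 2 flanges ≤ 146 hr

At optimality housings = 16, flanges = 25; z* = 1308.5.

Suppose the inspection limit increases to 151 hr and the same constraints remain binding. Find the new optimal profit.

1338.5

Binding: lathe time and inspection. Non-binding: mill time (6 unused), coolant (13 unused).
Since mill time, coolant are not tight, their duals are 0.
The binding rows give the dual system: 3·y_lathe time + 6·y_inspection = 43.5 and 5·y_lathe time + 2·y_inspection = 24.5.
Solving: y_lathe time = 2.5, y_inspection = 6.
Δz = y_inspection·Δb = 6 × (5) = 30, so new z* = 1308.5 + 30 = 1338.5.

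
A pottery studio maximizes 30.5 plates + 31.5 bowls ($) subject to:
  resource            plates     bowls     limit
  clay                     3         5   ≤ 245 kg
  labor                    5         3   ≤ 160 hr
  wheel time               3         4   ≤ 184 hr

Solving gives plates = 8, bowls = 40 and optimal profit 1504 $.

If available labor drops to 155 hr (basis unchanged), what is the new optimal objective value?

1491.5

Check each constraint at x*: clay 224/245 (slack 21); labor 160/160 (tight); wheel time 184/184 (tight).
Slack constraints have shadow price 0 (complementary slackness).
From A_Bᵀ y = c: 5·y_labor + 3·y_wheel time = 30.5; 3·y_labor + 4·y_wheel time = 31.5.
Solving: y_labor = 2.5, y_wheel time = 6.
Δz = y_labor·Δb = 2.5 × (-5) = -12.5, so new z* = 1504 − 12.5 = 1491.5.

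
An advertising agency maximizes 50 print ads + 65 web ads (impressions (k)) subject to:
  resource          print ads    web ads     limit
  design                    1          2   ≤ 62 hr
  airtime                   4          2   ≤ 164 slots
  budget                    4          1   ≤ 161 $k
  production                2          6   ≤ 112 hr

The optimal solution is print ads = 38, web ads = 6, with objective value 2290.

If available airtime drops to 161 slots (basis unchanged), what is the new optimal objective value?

At the optimum: design uses 50 of 62 (slack = 12); airtime uses 164 of 164 (binding); budget uses 158 of 161 (slack = 3); production uses 112 of 112 (binding).
Since design, budget are not tight, their duals are 0.
Dual feasibility on the basic columns requires 4·y_airtime + 2·y_production = 50, 2·y_airtime + 6·y_production = 65.
Solving: y_airtime = 8.5, y_production = 8.
Δz = y_airtime·Δb = 8.5 × (-3) = -25.5, so new z* = 2290 − 25.5 = 2264.5.

2264.5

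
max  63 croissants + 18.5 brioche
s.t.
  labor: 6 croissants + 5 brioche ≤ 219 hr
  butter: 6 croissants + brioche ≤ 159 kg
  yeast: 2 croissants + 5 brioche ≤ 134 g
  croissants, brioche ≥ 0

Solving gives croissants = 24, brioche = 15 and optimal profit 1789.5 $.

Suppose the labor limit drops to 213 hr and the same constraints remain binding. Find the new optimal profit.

At the optimum: labor uses 219 of 219 (binding); butter uses 159 of 159 (binding); yeast uses 123 of 134 (slack = 11).
Since yeast is not tight, its dual is 0.
Dual feasibility on the basic columns requires 6·y_labor + 6·y_butter = 63, 5·y_labor + 1·y_butter = 18.5.
→ y_labor = 2 and y_butter = 8.5.
Δz = y_labor·Δb = 2 × (-6) = -12, so new z* = 1789.5 − 12 = 1777.5.

1777.5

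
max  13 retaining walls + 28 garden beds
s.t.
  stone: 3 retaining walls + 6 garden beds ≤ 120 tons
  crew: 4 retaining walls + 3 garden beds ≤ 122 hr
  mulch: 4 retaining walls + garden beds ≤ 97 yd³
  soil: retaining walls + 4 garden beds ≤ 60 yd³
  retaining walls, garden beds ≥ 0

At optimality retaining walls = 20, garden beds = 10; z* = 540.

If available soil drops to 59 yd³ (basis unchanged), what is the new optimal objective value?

539

At the optimum: stone uses 120 of 120 (binding); crew uses 110 of 122 (slack = 12); mulch uses 90 of 97 (slack = 7); soil uses 60 of 60 (binding).
Since crew, mulch are not tight, their duals are 0.
The binding rows give the dual system: 3·y_stone + 1·y_soil = 13 and 6·y_stone + 4·y_soil = 28.
Solving: y_stone = 4, y_soil = 1.
Δz = y_soil·Δb = 1 × (-1) = -1, so new z* = 540 − 1 = 539.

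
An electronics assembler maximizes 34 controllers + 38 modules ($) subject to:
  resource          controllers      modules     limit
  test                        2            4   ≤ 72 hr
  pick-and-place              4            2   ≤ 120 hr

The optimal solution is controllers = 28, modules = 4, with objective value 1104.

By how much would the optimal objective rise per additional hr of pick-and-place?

Both test and pick-and-place are binding at x*.
From A_Bᵀ y = c: 2·y_test + 4·y_pick-and-place = 34; 4·y_test + 2·y_pick-and-place = 38.
This yields shadow prices y_test = 7, y_pick-and-place = 5.
Shadow price of pick-and-place = 5.

5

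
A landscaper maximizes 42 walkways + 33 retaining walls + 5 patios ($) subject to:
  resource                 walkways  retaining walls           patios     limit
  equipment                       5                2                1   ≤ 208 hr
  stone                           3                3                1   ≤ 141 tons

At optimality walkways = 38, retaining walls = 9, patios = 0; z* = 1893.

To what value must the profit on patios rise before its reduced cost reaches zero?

Both equipment and stone are binding at x*.
The binding rows give the dual system: 5·y_equipment + 3·y_stone = 42 and 2·y_equipment + 3·y_stone = 33.
This yields shadow prices y_equipment = 3, y_stone = 9.
patios enters the basis when its profit ≥ yᵀa₃ = 3·1 + 9·1 = 12.

12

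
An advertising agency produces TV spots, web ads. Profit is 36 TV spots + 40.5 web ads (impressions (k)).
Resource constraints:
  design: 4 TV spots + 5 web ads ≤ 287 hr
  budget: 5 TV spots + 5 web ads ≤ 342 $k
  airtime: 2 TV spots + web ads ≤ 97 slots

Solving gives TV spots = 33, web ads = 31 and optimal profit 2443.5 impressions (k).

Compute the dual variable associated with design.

At the optimum: design uses 287 of 287 (binding); budget uses 320 of 342 (slack = 22); airtime uses 97 of 97 (binding).
By complementary slackness, y = 0 for the non-binding constraint.
From A_Bᵀ y = c: 4·y_design + 2·y_airtime = 36; 5·y_design + 1·y_airtime = 40.5.
This yields shadow prices y_design = 7.5, y_airtime = 3.
Shadow price of design = 7.5.

7.5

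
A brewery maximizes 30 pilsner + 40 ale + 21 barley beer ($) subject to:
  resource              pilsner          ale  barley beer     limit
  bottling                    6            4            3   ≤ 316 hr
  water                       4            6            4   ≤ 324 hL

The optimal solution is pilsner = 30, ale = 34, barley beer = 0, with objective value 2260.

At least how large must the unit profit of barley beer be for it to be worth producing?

At the optimum: bottling uses 316 of 316 (binding); water uses 324 of 324 (binding).
Dual feasibility on the basic columns requires 6·y_bottling + 4·y_water = 30, 4·y_bottling + 6·y_water = 40.
→ y_bottling = 1 and y_water = 6.
barley beer enters the basis when its profit ≥ yᵀa₃ = 1·3 + 6·4 = 27.

27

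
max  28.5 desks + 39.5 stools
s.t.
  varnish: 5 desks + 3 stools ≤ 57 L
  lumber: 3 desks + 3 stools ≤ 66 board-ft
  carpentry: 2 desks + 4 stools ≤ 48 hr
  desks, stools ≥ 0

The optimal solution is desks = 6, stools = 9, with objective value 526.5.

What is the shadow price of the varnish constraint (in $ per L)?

Binding: varnish and carpentry. Non-binding: lumber (21 unused).
By complementary slackness, y = 0 for the non-binding constraint.
The binding rows give the dual system: 5·y_varnish + 2·y_carpentry = 28.5 and 3·y_varnish + 4·y_carpentry = 39.5.
This yields shadow prices y_varnish = 2.5, y_carpentry = 8.
Shadow price of varnish = 2.5.

2.5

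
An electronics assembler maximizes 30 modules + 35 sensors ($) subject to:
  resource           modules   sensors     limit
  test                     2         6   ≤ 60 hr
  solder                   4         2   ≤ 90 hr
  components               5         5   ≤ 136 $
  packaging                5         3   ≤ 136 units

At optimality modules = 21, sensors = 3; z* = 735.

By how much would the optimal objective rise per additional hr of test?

Binding: test and solder. Non-binding: components (16 unused), packaging (22 unused).
By complementary slackness, y = 0 for the non-binding constraints.
From A_Bᵀ y = c: 2·y_test + 4·y_solder = 30; 6·y_test + 2·y_solder = 35.
This yields shadow prices y_test = 4, y_solder = 5.5.
Shadow price of test = 4.

4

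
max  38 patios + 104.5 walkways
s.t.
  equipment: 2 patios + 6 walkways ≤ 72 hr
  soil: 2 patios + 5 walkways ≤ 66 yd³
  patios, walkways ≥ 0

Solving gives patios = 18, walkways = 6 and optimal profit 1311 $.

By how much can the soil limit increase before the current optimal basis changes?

Binding constraints: equipment, soil. The basis is B = [[2,6],[2,5]] with det -2.
Per unit increase in soil, x* moves by d = (3, -1).
The basis stays optimal until walkways reaches 0; allowable increase = 6 yd³.

6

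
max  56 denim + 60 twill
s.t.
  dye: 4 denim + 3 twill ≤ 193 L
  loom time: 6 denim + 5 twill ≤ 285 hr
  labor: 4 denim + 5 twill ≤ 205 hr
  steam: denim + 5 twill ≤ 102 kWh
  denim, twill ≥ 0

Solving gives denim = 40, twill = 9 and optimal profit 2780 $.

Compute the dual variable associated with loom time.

4

Binding: loom time and labor. Non-binding: dye (6 unused), steam (17 unused).
Since dye, steam are not tight, their duals are 0.
The binding rows give the dual system: 6·y_loom time + 4·y_labor = 56 and 5·y_loom time + 5·y_labor = 60.
Solving: y_loom time = 4, y_labor = 8.
Shadow price of loom time = 4.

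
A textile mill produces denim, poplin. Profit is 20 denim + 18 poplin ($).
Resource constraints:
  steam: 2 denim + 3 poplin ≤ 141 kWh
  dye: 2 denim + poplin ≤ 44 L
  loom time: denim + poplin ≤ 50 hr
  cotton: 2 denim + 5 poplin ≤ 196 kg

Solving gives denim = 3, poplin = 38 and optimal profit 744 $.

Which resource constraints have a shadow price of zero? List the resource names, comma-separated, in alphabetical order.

loom time, steam

steam: 120/141 (slack 21)
dye: 44/44 (binding)
loom time: 41/50 (slack 9)
cotton: 196/196 (binding)
By complementary slackness, a constraint with positive slack has shadow price 0 → loom time, steam.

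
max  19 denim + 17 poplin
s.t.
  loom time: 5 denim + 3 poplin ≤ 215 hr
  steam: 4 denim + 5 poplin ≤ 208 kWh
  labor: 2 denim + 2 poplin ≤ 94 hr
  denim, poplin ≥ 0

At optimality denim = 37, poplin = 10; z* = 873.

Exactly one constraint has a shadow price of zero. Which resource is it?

loom time: 215/215 (binding)
steam: 198/208 (slack 10)
labor: 94/94 (binding)
By complementary slackness, a constraint with positive slack has shadow price 0 → steam.

steam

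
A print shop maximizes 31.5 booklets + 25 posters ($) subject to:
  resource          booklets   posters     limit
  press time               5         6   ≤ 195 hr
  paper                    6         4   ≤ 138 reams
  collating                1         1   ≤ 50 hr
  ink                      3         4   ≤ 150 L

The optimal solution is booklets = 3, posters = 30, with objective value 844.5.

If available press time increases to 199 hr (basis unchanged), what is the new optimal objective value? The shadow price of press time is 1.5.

850.5

Δb = 4, so new z* = 844.5 + (1.5)·(4) = 844.5 + 6 = 850.5.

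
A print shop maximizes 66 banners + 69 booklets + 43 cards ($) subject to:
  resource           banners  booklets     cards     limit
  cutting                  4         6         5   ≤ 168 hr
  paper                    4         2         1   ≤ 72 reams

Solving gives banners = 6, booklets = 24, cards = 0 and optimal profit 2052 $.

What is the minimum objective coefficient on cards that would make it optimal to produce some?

52.5

Both cutting and paper are binding at x*.
The binding rows give the dual system: 4·y_cutting + 4·y_paper = 66 and 6·y_cutting + 2·y_paper = 69.
Solving: y_cutting = 9, y_paper = 7.5.
cards enters the basis when its profit ≥ yᵀa₃ = 9·5 + 7.5·1 = 52.5.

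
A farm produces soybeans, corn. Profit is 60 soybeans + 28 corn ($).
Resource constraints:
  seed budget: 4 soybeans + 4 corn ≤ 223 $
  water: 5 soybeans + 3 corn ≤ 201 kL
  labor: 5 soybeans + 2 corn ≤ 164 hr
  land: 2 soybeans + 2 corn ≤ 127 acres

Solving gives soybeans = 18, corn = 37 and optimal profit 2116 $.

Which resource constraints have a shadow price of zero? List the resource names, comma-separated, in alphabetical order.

seed budget: 220/223 (slack 3)
water: 201/201 (binding)
labor: 164/164 (binding)
land: 110/127 (slack 17)
By complementary slackness, a constraint with positive slack has shadow price 0 → land, seed budget.

land, seed budget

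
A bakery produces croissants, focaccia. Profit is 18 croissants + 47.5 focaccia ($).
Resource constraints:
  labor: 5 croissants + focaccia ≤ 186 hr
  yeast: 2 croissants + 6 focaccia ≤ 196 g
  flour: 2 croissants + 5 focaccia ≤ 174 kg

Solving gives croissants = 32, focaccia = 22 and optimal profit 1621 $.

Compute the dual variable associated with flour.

Check each constraint at x*: labor 182/186 (slack 4); yeast 196/196 (tight); flour 174/174 (tight).
Slack constraints have shadow price 0 (complementary slackness).
From A_Bᵀ y = c: 2·y_yeast + 2·y_flour = 18; 6·y_yeast + 5·y_flour = 47.5.
Solving: y_yeast = 2.5, y_flour = 6.5.
Shadow price of flour = 6.5.

6.5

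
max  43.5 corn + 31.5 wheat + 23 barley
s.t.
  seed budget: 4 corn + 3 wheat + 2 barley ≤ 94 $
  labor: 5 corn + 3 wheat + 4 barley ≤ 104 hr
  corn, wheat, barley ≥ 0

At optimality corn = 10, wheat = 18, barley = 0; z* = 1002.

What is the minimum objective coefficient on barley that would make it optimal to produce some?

Check each constraint at x*: seed budget 94/94 (tight); labor 104/104 (tight).
From A_Bᵀ y = c: 4·y_seed budget + 5·y_labor = 43.5; 3·y_seed budget + 3·y_labor = 31.5.
Solving: y_seed budget = 9, y_labor = 1.5.
barley enters the basis when its profit ≥ yᵀa₃ = 9·2 + 1.5·4 = 24.

24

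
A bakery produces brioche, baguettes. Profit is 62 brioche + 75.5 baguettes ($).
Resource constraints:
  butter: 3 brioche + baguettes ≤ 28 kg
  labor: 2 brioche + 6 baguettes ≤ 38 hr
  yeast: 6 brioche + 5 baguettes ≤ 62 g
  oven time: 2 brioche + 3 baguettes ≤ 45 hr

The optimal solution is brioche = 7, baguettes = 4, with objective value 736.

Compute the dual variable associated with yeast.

Check each constraint at x*: butter 25/28 (slack 3); labor 38/38 (tight); yeast 62/62 (tight); oven time 26/45 (slack 19).
Since butter, oven time are not tight, their duals are 0.
Dual feasibility on the basic columns requires 2·y_labor + 6·y_yeast = 62, 6·y_labor + 5·y_yeast = 75.5.
→ y_labor = 5.5 and y_yeast = 8.5.
Shadow price of yeast = 8.5.

8.5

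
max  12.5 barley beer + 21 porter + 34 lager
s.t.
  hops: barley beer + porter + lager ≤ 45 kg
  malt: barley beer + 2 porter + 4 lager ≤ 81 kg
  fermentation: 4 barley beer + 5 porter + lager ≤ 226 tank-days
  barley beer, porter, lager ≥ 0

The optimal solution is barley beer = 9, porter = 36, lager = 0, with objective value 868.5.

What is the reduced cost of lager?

-4

Binding: hops and malt. Non-binding: fermentation (10 unused).
By complementary slackness, y = 0 for the non-binding constraint.
From A_Bᵀ y = c: 1·y_hops + 1·y_malt = 12.5; 1·y_hops + 2·y_malt = 21.
Solving: y_hops = 4, y_malt = 8.5.
Reduced cost of lager: c₃ − yᵀa₃ = 34 − (4·1 + 8.5·4) = 34 − 38 = -4.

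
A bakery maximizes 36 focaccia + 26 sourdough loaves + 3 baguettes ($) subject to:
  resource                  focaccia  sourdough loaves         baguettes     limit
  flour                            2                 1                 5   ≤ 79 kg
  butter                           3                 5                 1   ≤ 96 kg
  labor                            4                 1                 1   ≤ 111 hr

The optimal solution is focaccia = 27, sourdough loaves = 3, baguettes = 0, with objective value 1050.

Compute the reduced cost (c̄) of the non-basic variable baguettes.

-7

Check each constraint at x*: flour 57/79 (slack 22); butter 96/96 (tight); labor 111/111 (tight).
Slack constraints have shadow price 0 (complementary slackness).
Dual feasibility on the basic columns requires 3·y_butter + 4·y_labor = 36, 5·y_butter + 1·y_labor = 26.
This yields shadow prices y_butter = 4, y_labor = 6.
Reduced cost of baguettes: c₃ − yᵀa₃ = 3 − (4·1 + 6·1) = 3 − 10 = -7.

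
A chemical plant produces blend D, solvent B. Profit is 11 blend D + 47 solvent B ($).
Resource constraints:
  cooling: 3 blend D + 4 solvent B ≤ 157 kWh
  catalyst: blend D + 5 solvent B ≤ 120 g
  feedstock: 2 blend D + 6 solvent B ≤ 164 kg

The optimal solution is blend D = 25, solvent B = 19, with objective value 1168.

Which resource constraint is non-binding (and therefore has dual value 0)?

cooling

cooling: 151/157 (slack 6)
catalyst: 120/120 (binding)
feedstock: 164/164 (binding)
By complementary slackness, a constraint with positive slack has shadow price 0 → cooling.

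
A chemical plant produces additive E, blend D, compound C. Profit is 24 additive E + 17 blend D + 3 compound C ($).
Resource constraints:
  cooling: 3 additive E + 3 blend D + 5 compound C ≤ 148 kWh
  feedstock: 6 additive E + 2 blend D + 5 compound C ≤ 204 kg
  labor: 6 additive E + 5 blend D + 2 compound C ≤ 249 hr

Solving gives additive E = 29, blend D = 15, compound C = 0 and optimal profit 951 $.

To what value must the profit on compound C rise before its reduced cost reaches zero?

11

At the optimum: cooling uses 132 of 148 (slack = 16); feedstock uses 204 of 204 (binding); labor uses 249 of 249 (binding).
By complementary slackness, y = 0 for the non-binding constraint.
Dual feasibility on the basic columns requires 6·y_feedstock + 6·y_labor = 24, 2·y_feedstock + 5·y_labor = 17.
Solving: y_feedstock = 1, y_labor = 3.
compound C enters the basis when its profit ≥ yᵀa₃ = 1·5 + 3·2 = 11.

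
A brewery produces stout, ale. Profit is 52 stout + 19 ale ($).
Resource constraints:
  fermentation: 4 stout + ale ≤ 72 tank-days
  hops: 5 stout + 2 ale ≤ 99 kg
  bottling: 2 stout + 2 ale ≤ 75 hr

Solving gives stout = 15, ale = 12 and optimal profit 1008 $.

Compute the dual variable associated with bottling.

0

Binding: fermentation and hops. Non-binding: bottling (21 unused).
Since bottling is not tight, its dual is 0.
The binding rows give the dual system: 4·y_fermentation + 5·y_hops = 52 and 1·y_fermentation + 2·y_hops = 19.
Solving: y_fermentation = 3, y_hops = 8.
Shadow price of bottling = 0.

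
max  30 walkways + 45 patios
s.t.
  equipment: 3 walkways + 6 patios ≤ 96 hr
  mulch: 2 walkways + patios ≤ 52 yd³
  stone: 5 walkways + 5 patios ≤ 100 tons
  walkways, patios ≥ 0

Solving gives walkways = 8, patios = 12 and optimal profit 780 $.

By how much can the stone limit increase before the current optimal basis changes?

Binding constraints: equipment, stone. The basis is B = [[3,6],[5,5]] with det -15.
Per unit increase in stone, x* moves by d = (0.4, -0.2).
The basis stays optimal until mulch becomes binding; allowable increase = 40 tons.

40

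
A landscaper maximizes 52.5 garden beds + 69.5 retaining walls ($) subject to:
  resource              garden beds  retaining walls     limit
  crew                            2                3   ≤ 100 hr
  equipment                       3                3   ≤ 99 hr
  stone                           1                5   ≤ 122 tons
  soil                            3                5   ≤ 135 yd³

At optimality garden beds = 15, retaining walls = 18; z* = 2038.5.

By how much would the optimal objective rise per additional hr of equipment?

9

At the optimum: crew uses 84 of 100 (slack = 16); equipment uses 99 of 99 (binding); stone uses 105 of 122 (slack = 17); soil uses 135 of 135 (binding).
By complementary slackness, y = 0 for the non-binding constraints.
Dual feasibility on the basic columns requires 3·y_equipment + 3·y_soil = 52.5, 3·y_equipment + 5·y_soil = 69.5.
→ y_equipment = 9 and y_soil = 8.5.
Shadow price of equipment = 9.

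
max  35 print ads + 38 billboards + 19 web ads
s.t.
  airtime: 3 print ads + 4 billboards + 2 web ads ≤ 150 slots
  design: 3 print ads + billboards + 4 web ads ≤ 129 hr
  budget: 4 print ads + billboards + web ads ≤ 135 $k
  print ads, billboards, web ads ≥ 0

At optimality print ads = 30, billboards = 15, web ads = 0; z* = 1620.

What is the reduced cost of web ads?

At the optimum: airtime uses 150 of 150 (binding); design uses 105 of 129 (slack = 24); budget uses 135 of 135 (binding).
Since design is not tight, its dual is 0.
From A_Bᵀ y = c: 3·y_airtime + 4·y_budget = 35; 4·y_airtime + 1·y_budget = 38.
→ y_airtime = 9 and y_budget = 2.
Reduced cost of web ads: c₃ − yᵀa₃ = 19 − (9·2 + 2·1) = 19 − 20 = -1.

-1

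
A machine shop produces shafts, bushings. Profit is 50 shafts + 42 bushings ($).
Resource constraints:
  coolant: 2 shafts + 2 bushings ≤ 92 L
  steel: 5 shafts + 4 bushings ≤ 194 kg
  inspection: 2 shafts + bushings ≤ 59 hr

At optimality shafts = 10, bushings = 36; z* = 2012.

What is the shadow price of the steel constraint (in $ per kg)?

8

At the optimum: coolant uses 92 of 92 (binding); steel uses 194 of 194 (binding); inspection uses 56 of 59 (slack = 3).
Slack constraints have shadow price 0 (complementary slackness).
Dual feasibility on the basic columns requires 2·y_coolant + 5·y_steel = 50, 2·y_coolant + 4·y_steel = 42.
This yields shadow prices y_coolant = 5, y_steel = 8.
Shadow price of steel = 8.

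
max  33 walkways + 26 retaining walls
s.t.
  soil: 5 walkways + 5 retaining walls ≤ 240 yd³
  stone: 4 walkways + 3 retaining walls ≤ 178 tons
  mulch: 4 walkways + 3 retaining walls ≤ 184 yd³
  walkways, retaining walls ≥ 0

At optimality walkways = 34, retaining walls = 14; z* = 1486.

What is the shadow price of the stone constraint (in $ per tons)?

7

At the optimum: soil uses 240 of 240 (binding); stone uses 178 of 178 (binding); mulch uses 178 of 184 (slack = 6).
By complementary slackness, y = 0 for the non-binding constraint.
Dual feasibility on the basic columns requires 5·y_soil + 4·y_stone = 33, 5·y_soil + 3·y_stone = 26.
→ y_soil = 1 and y_stone = 7.
Shadow price of stone = 7.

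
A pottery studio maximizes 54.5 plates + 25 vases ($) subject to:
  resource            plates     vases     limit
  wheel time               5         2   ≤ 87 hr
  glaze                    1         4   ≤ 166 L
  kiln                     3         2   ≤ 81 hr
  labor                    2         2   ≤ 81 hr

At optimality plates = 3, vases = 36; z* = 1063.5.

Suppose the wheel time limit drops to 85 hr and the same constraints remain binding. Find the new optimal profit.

Binding: wheel time and kiln. Non-binding: glaze (19 unused), labor (3 unused).
By complementary slackness, y = 0 for the non-binding constraints.
Dual feasibility on the basic columns requires 5·y_wheel time + 3·y_kiln = 54.5, 2·y_wheel time + 2·y_kiln = 25.
Solving: y_wheel time = 8.5, y_kiln = 4.
Δz = y_wheel time·Δb = 8.5 × (-2) = -17, so new z* = 1063.5 − 17 = 1046.5.

1046.5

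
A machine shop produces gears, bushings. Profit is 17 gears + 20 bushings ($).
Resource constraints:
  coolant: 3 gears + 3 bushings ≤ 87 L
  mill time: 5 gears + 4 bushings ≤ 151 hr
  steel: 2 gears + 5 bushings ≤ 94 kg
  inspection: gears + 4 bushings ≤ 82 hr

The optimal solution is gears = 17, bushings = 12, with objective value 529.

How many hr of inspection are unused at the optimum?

inspection used = 1·17 + 4·12 = 65; slack = 82 − 65 = 17.

17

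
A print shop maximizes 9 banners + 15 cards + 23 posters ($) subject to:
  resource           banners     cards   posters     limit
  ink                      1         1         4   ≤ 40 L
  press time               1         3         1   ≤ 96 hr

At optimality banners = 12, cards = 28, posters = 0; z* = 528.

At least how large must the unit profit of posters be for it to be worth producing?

27

At the optimum: ink uses 40 of 40 (binding); press time uses 96 of 96 (binding).
Dual feasibility on the basic columns requires 1·y_ink + 1·y_press time = 9, 1·y_ink + 3·y_press time = 15.
→ y_ink = 6 and y_press time = 3.
posters enters the basis when its profit ≥ yᵀa₃ = 6·4 + 3·1 = 27.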